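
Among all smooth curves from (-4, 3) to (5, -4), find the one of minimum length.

Arc-length functional: J[y] = ∫ sqrt(1 + (y')^2) dx.
Lagrangian L = sqrt(1 + (y')^2) has no explicit y dependence, so ∂L/∂y = 0 and the Euler-Lagrange equation gives
    d/dx( y' / sqrt(1 + (y')^2) ) = 0  ⇒  y' / sqrt(1 + (y')^2) = const.
Hence y' is constant, so y(x) is affine.
Fitting the endpoints (-4, 3) and (5, -4):
    slope m = ((-4) − 3) / (5 − (-4)) = -7/9,
    intercept c = 3 − m·(-4) = -1/9.
Extremal: y(x) = (-7/9) x - 1/9.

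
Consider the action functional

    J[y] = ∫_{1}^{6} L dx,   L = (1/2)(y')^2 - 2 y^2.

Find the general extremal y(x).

The Lagrangian is L = (1/2)(y')^2 - 2 y^2.
∂L/∂y = -4y.
∂L/∂y' = y'.
The Euler-Lagrange equation d/dx(∂L/∂y') − ∂L/∂y = 0 becomes:
    y'' + 4 y = 0
General solution: y(x) = A sin(2x) + B cos(2x), where A and B are arbitrary constants fixed by the endpoint conditions.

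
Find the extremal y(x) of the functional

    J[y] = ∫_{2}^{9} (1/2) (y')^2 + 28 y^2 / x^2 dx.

The Lagrangian is L = (1/2) (y')^2 + 28 y^2 / x^2.
Compute ∂L/∂y = 56y/x^2, ∂L/∂y' = y'.
The Euler-Lagrange equation d/dx(∂L/∂y') − ∂L/∂y = 0 reduces to
    y'' − 56/x^2 · y = 0  (x > 0).
Its general solution is
    y(x) = A x^8 + B x^(-7),
with A, B fixed by the endpoint conditions.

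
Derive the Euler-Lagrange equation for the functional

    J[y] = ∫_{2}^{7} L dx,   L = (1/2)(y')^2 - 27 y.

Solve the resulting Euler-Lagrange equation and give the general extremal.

The Lagrangian is L = (1/2)(y')^2 - 27 y.
∂L/∂y = -27.
∂L/∂y' = y'.
The Euler-Lagrange equation d/dx(∂L/∂y') − ∂L/∂y = 0 becomes:
    y'' + 27 = 0
General solution: y(x) = -(27/2) x^2 + A x + B, where A and B are arbitrary constants fixed by the endpoint conditions.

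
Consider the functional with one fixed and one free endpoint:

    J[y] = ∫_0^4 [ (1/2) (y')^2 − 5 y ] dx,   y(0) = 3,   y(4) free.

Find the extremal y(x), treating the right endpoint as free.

The Lagrangian L = (1/2) (y')^2 − 5 y gives
    ∂L/∂y = −5,   ∂L/∂y' = y'.
Euler-Lagrange: d/dx(y') − (−5) = 0, i.e. y'' + 5 = 0, so
    y(x) = −(5/2) x^2 + C1 x + C2.
Fixed left endpoint y(0) = 3 ⇒ C2 = 3.
The right endpoint x = 4 is free, so the natural (transversality) condition is ∂L/∂y' |_{x=4} = 0, i.e. y'(4) = 0.
Compute y'(x) = −5 x + C1, so y'(4) = −20 + C1 = 0 ⇒ C1 = 20.
Therefore the extremal is
    y(x) = −(5/2) x^2 + 20 x + 3.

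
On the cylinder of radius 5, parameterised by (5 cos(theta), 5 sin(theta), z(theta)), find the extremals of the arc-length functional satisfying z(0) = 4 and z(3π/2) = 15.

Parameterise the cylinder of radius R = 5 as
    r(θ) = (5 cos θ, 5 sin θ, z(θ)).
The arc-length element is
    ds = sqrt(25 + (dz/dθ)^2) dθ,
so the Lagrangian is L = sqrt(25 + z'^2).
L depends on z' only, not on z or θ, so ∂L/∂z = 0 and
    ∂L/∂z' = z' / sqrt(25 + z'^2).
The Euler-Lagrange equation gives
    d/dθ( z' / sqrt(25 + z'^2) ) = 0,
so z' is constant. Integrating once:
    z(θ) = a θ + b,
a helix on the cylinder (a straight line when the cylinder is unrolled). The constants a, b are determined by the endpoint conditions.
With endpoint conditions z(0) = 4 and z(3π/2) = 15: from z(0) = b we get b = 4, and a·3π/2 + 4 = 15 gives a = 22/(3π), so
    z(θ) = (22/(3π)) θ + 4.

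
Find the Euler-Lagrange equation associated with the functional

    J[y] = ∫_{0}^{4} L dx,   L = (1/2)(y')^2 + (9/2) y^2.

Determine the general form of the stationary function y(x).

The Lagrangian is L = (1/2)(y')^2 + (9/2) y^2.
∂L/∂y = 9y.
∂L/∂y' = y'.
The Euler-Lagrange equation d/dx(∂L/∂y') − ∂L/∂y = 0 becomes:
    y'' - 9 y = 0
General solution: y(x) = A e^(3x) + B e^(-3x), where A and B are arbitrary constants fixed by the endpoint conditions.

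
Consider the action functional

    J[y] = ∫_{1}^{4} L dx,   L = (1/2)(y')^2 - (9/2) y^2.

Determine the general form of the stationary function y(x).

The Lagrangian is L = (1/2)(y')^2 - (9/2) y^2.
∂L/∂y = -9y.
∂L/∂y' = y'.
The Euler-Lagrange equation d/dx(∂L/∂y') − ∂L/∂y = 0 becomes:
    y'' + 9 y = 0
General solution: y(x) = A sin(3x) + B cos(3x), where A and B are arbitrary constants fixed by the endpoint conditions.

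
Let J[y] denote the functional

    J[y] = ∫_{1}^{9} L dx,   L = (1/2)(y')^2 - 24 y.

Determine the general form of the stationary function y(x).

The Lagrangian is L = (1/2)(y')^2 - 24 y.
∂L/∂y = -24.
∂L/∂y' = y'.
The Euler-Lagrange equation d/dx(∂L/∂y') − ∂L/∂y = 0 becomes:
    y'' + 24 = 0
General solution: y(x) = -12 x^2 + A x + B, where A and B are arbitrary constants fixed by the endpoint conditions.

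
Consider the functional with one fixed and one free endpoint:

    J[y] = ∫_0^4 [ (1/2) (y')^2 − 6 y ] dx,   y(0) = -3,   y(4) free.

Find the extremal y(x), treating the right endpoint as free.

The Lagrangian L = (1/2) (y')^2 − 6 y gives
    ∂L/∂y = −6,   ∂L/∂y' = y'.
Euler-Lagrange: d/dx(y') − (−6) = 0, i.e. y'' + 6 = 0, so
    y(x) = −(6/2) x^2 + C1 x + C2.
Fixed left endpoint y(0) = -3 ⇒ C2 = -3.
The right endpoint x = 4 is free, so the natural (transversality) condition is ∂L/∂y' |_{x=4} = 0, i.e. y'(4) = 0.
Compute y'(x) = −6 x + C1, so y'(4) = −24 + C1 = 0 ⇒ C1 = 24.
Therefore the extremal is
    y(x) = −3 x^2 + 24 x − 3.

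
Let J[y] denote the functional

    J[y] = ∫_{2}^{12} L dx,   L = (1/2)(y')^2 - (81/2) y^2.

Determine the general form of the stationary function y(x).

The Lagrangian is L = (1/2)(y')^2 - (81/2) y^2.
∂L/∂y = -81y.
∂L/∂y' = y'.
The Euler-Lagrange equation d/dx(∂L/∂y') − ∂L/∂y = 0 becomes:
    y'' + 81 y = 0
General solution: y(x) = A sin(9x) + B cos(9x), where A and B are arbitrary constants fixed by the endpoint conditions.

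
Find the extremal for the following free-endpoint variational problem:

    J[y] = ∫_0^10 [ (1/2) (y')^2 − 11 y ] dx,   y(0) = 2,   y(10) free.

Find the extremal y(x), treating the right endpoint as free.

The Lagrangian L = (1/2) (y')^2 − 11 y gives
    ∂L/∂y = −11,   ∂L/∂y' = y'.
Euler-Lagrange: d/dx(y') − (−11) = 0, i.e. y'' + 11 = 0, so
    y(x) = −(11/2) x^2 + C1 x + C2.
Fixed left endpoint y(0) = 2 ⇒ C2 = 2.
The right endpoint x = 10 is free, so the natural (transversality) condition is ∂L/∂y' |_{x=10} = 0, i.e. y'(10) = 0.
Compute y'(x) = −11 x + C1, so y'(10) = −110 + C1 = 0 ⇒ C1 = 110.
Therefore the extremal is
    y(x) = −(11/2) x^2 + 110 x + 2.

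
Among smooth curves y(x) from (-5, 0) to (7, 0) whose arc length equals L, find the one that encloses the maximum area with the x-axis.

Set up the augmented Lagrangian using a multiplier λ for the length constraint:
    F(y, y') = y − λ sqrt(1 + y'^2).
F has no explicit x dependence, so the Beltrami identity yields a first integral
    F − y' ∂F/∂y' = C.
Compute ∂F/∂y' = −λ y' / sqrt(1 + y'^2). Then
    y − λ sqrt(1 + y'^2) + λ y'^2 / sqrt(1 + y'^2) = C
    ⇒  y − λ / sqrt(1 + y'^2) = C.
Solving for y' and integrating gives
    (x − a)^2 + (y − b)^2 = λ^2,
a circular arc of radius λ. The constants a, b are determined by the endpoint conditions y(-5) = y(7) = 0, and λ is fixed implicitly by the length constraint
    ∫_{-5}^{7} sqrt(1 + y'^2) dx = L.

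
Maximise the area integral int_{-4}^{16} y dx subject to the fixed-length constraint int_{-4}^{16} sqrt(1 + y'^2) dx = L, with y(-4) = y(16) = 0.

Set up the augmented Lagrangian using a multiplier λ for the length constraint:
    F(y, y') = y − λ sqrt(1 + y'^2).
F has no explicit x dependence, so the Beltrami identity yields a first integral
    F − y' ∂F/∂y' = C.
Compute ∂F/∂y' = −λ y' / sqrt(1 + y'^2). Then
    y − λ sqrt(1 + y'^2) + λ y'^2 / sqrt(1 + y'^2) = C
    ⇒  y − λ / sqrt(1 + y'^2) = C.
Solving for y' and integrating gives
    (x − a)^2 + (y − b)^2 = λ^2,
a circular arc of radius λ. The constants a, b are determined by the endpoint conditions y(-4) = y(16) = 0, and λ is fixed implicitly by the length constraint
    ∫_{-4}^{16} sqrt(1 + y'^2) dx = L.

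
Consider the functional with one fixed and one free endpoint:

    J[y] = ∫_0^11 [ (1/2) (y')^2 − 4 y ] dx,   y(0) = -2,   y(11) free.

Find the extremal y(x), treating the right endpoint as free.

The Lagrangian L = (1/2) (y')^2 − 4 y gives
    ∂L/∂y = −4,   ∂L/∂y' = y'.
Euler-Lagrange: d/dx(y') − (−4) = 0, i.e. y'' + 4 = 0, so
    y(x) = −(4/2) x^2 + C1 x + C2.
Fixed left endpoint y(0) = -2 ⇒ C2 = -2.
The right endpoint x = 11 is free, so the natural (transversality) condition is ∂L/∂y' |_{x=11} = 0, i.e. y'(11) = 0.
Compute y'(x) = −4 x + C1, so y'(11) = −44 + C1 = 0 ⇒ C1 = 44.
Therefore the extremal is
    y(x) = −2 x^2 + 44 x − 2.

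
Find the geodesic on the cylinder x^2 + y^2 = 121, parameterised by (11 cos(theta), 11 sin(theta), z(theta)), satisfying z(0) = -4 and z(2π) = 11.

Parameterise the cylinder of radius R = 11 as
    r(θ) = (11 cos θ, 11 sin θ, z(θ)).
The arc-length element is
    ds = sqrt(121 + (dz/dθ)^2) dθ,
so the Lagrangian is L = sqrt(121 + z'^2).
L depends on z' only, not on z or θ, so ∂L/∂z = 0 and
    ∂L/∂z' = z' / sqrt(121 + z'^2).
The Euler-Lagrange equation gives
    d/dθ( z' / sqrt(121 + z'^2) ) = 0,
so z' is constant. Integrating once:
    z(θ) = a θ + b,
a helix on the cylinder (a straight line when the cylinder is unrolled). The constants a, b are determined by the endpoint conditions.
With endpoint conditions z(0) = -4 and z(2π) = 11: from z(0) = b we get b = -4, and a·2π + -4 = 11 gives a = 15/(2π), so
    z(θ) = (15/(2π)) θ − 4.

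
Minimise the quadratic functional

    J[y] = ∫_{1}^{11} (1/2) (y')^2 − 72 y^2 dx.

The Lagrangian is L = (1/2) (y')^2 − 72 y^2.
Compute ∂L/∂y = -144y, ∂L/∂y' = y'.
The Euler-Lagrange equation d/dx(∂L/∂y') − ∂L/∂y = 0 reduces to
    y'' + 144 y = 0.
Its general solution is
    y(x) = A sin(12x) + B cos(12x),
with A, B fixed by the endpoint conditions.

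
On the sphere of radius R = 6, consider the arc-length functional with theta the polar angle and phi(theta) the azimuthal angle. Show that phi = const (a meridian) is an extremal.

On the sphere of radius R = 6 with spherical coordinates (θ, φ), the induced metric is
    ds^2 = 36(dθ^2 + sin^2(θ) dφ^2).
Using θ as the parameter, the arc-length functional becomes
    J[φ] = ∫ 6 sqrt(1 + sin^2(θ) (dφ/dθ)^2) dθ.
So L = 6 sqrt(1 + sin^2(θ) φ'^2). Compute
    ∂L/∂φ = 0  (L has no explicit φ dependence),
    ∂L/∂φ' = 6 sin^2(θ) φ' / sqrt(1 + sin^2(θ) φ'^2).
For the candidate φ(θ) = c (constant), φ' = 0, so ∂L/∂φ' evaluated along the candidate vanishes, and ∂L/∂φ is identically zero. Hence
    d/dθ(∂L/∂φ') − ∂L/∂φ = 0
is satisfied. Therefore meridians φ = const are extremals of arc length — they are geodesics on the sphere.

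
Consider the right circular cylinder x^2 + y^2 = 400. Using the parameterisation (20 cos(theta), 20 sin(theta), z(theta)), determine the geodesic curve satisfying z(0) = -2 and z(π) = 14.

Parameterise the cylinder of radius R = 20 as
    r(θ) = (20 cos θ, 20 sin θ, z(θ)).
The arc-length element is
    ds = sqrt(400 + (dz/dθ)^2) dθ,
so the Lagrangian is L = sqrt(400 + z'^2).
L depends on z' only, not on z or θ, so ∂L/∂z = 0 and
    ∂L/∂z' = z' / sqrt(400 + z'^2).
The Euler-Lagrange equation gives
    d/dθ( z' / sqrt(400 + z'^2) ) = 0,
so z' is constant. Integrating once:
    z(θ) = a θ + b,
a helix on the cylinder (a straight line when the cylinder is unrolled). The constants a, b are determined by the endpoint conditions.
With endpoint conditions z(0) = -2 and z(π) = 14: from z(0) = b we get b = -2, and a·π + -2 = 14 gives a = 16/π, so
    z(θ) = (16/π) θ − 2.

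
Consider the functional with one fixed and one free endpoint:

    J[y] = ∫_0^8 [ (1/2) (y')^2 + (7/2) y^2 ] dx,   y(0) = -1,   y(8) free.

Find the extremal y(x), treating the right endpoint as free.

The Lagrangian L = (1/2) (y')^2 + (7/2) y^2 gives
    ∂L/∂y = 7 y,   ∂L/∂y' = y'.
Euler-Lagrange: y'' − 7 y = 0.
With k = sqrt(7), the general solution is
    y(x) = A cosh(sqrt(7) x) + B sinh(sqrt(7) x).
Fixed left endpoint y(0) = -1 ⇒ A = -1.
The right endpoint x = 8 is free, so the natural (transversality) condition is ∂L/∂y' |_{x=8} = 0, i.e. y'(8) = 0.
Compute y'(x) = A k sinh(k x) + B k cosh(k x), so
    y'(8) = A k sinh(k·8) + B k cosh(k·8) = 0
    ⇒ B = −A tanh(k·8) = tanh(sqrt(7)·8).
Therefore the extremal is
    y(x) = −cosh(sqrt(7) x) + tanh(sqrt(7)·8) sinh(sqrt(7) x).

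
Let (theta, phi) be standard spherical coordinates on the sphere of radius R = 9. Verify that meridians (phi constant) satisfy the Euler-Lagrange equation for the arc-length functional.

On the sphere of radius R = 9 with spherical coordinates (θ, φ), the induced metric is
    ds^2 = 81(dθ^2 + sin^2(θ) dφ^2).
Using θ as the parameter, the arc-length functional becomes
    J[φ] = ∫ 9 sqrt(1 + sin^2(θ) (dφ/dθ)^2) dθ.
So L = 9 sqrt(1 + sin^2(θ) φ'^2). Compute
    ∂L/∂φ = 0  (L has no explicit φ dependence),
    ∂L/∂φ' = 9 sin^2(θ) φ' / sqrt(1 + sin^2(θ) φ'^2).
For the candidate φ(θ) = c (constant), φ' = 0, so ∂L/∂φ' evaluated along the candidate vanishes, and ∂L/∂φ is identically zero. Hence
    d/dθ(∂L/∂φ') − ∂L/∂φ = 0
is satisfied. Therefore meridians φ = const are extremals of arc length — they are geodesics on the sphere.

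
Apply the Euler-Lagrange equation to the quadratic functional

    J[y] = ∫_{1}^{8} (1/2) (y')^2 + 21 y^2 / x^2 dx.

The Lagrangian is L = (1/2) (y')^2 + 21 y^2 / x^2.
Compute ∂L/∂y = 42y/x^2, ∂L/∂y' = y'.
The Euler-Lagrange equation d/dx(∂L/∂y') − ∂L/∂y = 0 reduces to
    y'' − 42/x^2 · y = 0  (x > 0).
Its general solution is
    y(x) = A x^7 + B x^(-6),
with A, B fixed by the endpoint conditions.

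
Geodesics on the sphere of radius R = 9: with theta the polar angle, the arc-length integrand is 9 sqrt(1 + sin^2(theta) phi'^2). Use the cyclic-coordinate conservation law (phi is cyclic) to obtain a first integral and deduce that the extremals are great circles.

On the sphere of radius R = 9 with spherical coordinates (θ, φ), the induced metric is
    ds^2 = 81(dθ^2 + sin^2(θ) dφ^2).
Parameterise by θ; the arc-length functional is
    J[φ] = ∫ 9 sqrt(1 + sin^2(θ) (dφ/dθ)^2) dθ,
so L = 9 sqrt(1 + sin^2(θ) φ'^2). Compute
    ∂L/∂φ = 0  (L has no explicit φ dependence),
    ∂L/∂φ' = 9 sin^2(θ) φ' / sqrt(1 + sin^2(θ) φ'^2).
Since ∂L/∂φ = 0, the Euler-Lagrange equation
    d/dθ(∂L/∂φ') − ∂L/∂φ = 0
reduces to d/dθ(∂L/∂φ') = 0, i.e. the momentum conjugate to φ is conserved:
    9 sin^2(θ) φ' / sqrt(1 + sin^2(θ) φ'^2) = C.
The overall factor of 9 is constant, so dividing through gives Clairaut's relation sin^2(θ) φ' / sqrt(1 + sin^2(θ) φ'^2) = C' (with C' = C/9). Solving for φ' and integrating gives the great-circle family
    cot(θ) = A cos(φ − φ_0),
i.e. the intersection of the sphere with a plane through the origin. The two constants A and φ_0 (equivalently C and one phase) are fixed by the two endpoint conditions.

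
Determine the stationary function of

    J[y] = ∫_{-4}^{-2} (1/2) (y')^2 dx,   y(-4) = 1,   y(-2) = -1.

The Lagrangian is L = (1/2) (y')^2.
Compute ∂L/∂y = 0, ∂L/∂y' = y'.
The Euler-Lagrange equation d/dx(∂L/∂y') − ∂L/∂y = 0 reduces to
    y'' = 0.
Its general solution is
    y(x) = A x + B,
with A, B fixed by the endpoint conditions.
Applying the endpoint conditions y(-4) = 1 and y(-2) = -1: solve A·-4 + B = 1 and A·-2 + B = -1. Subtracting gives A(-2 − -4) = -1 − 1, so A = -1, and B = 1 − A·-4 = -3. Therefore
    y(x) = -x - 3.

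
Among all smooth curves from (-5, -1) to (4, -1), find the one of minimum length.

Arc-length functional: J[y] = ∫ sqrt(1 + (y')^2) dx.
Lagrangian L = sqrt(1 + (y')^2) has no explicit y dependence, so ∂L/∂y = 0 and the Euler-Lagrange equation gives
    d/dx( y' / sqrt(1 + (y')^2) ) = 0  ⇒  y' / sqrt(1 + (y')^2) = const.
Hence y' is constant, so y(x) is affine.
Fitting the endpoints (-5, -1) and (4, -1):
    slope m = ((-1) − (-1)) / (4 − (-5)) = 0,
    intercept c = (-1) − m·(-5) = -1.
Extremal: y(x) = -1.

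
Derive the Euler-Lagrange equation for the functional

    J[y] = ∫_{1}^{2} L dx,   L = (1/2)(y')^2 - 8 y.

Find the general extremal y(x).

The Lagrangian is L = (1/2)(y')^2 - 8 y.
∂L/∂y = -8.
∂L/∂y' = y'.
The Euler-Lagrange equation d/dx(∂L/∂y') − ∂L/∂y = 0 becomes:
    y'' + 8 = 0
General solution: y(x) = -4 x^2 + A x + B, where A and B are arbitrary constants fixed by the endpoint conditions.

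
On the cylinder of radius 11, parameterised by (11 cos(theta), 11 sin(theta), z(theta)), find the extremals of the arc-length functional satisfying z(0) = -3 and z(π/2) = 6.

Parameterise the cylinder of radius R = 11 as
    r(θ) = (11 cos θ, 11 sin θ, z(θ)).
The arc-length element is
    ds = sqrt(121 + (dz/dθ)^2) dθ,
so the Lagrangian is L = sqrt(121 + z'^2).
L depends on z' only, not on z or θ, so ∂L/∂z = 0 and
    ∂L/∂z' = z' / sqrt(121 + z'^2).
The Euler-Lagrange equation gives
    d/dθ( z' / sqrt(121 + z'^2) ) = 0,
so z' is constant. Integrating once:
    z(θ) = a θ + b,
a helix on the cylinder (a straight line when the cylinder is unrolled). The constants a, b are determined by the endpoint conditions.
With endpoint conditions z(0) = -3 and z(π/2) = 6: from z(0) = b we get b = -3, and a·π/2 + -3 = 6 gives a = 18/π, so
    z(θ) = (18/π) θ − 3.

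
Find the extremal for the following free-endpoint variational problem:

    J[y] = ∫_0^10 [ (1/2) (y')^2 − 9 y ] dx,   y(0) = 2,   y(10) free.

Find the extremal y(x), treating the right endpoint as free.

The Lagrangian L = (1/2) (y')^2 − 9 y gives
    ∂L/∂y = −9,   ∂L/∂y' = y'.
Euler-Lagrange: d/dx(y') − (−9) = 0, i.e. y'' + 9 = 0, so
    y(x) = −(9/2) x^2 + C1 x + C2.
Fixed left endpoint y(0) = 2 ⇒ C2 = 2.
The right endpoint x = 10 is free, so the natural (transversality) condition is ∂L/∂y' |_{x=10} = 0, i.e. y'(10) = 0.
Compute y'(x) = −9 x + C1, so y'(10) = −90 + C1 = 0 ⇒ C1 = 90.
Therefore the extremal is
    y(x) = −(9/2) x^2 + 90 x + 2.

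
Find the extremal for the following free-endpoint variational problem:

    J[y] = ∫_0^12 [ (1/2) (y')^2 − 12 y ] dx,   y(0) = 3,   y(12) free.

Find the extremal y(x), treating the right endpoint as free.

The Lagrangian L = (1/2) (y')^2 − 12 y gives
    ∂L/∂y = −12,   ∂L/∂y' = y'.
Euler-Lagrange: d/dx(y') − (−12) = 0, i.e. y'' + 12 = 0, so
    y(x) = −(12/2) x^2 + C1 x + C2.
Fixed left endpoint y(0) = 3 ⇒ C2 = 3.
The right endpoint x = 12 is free, so the natural (transversality) condition is ∂L/∂y' |_{x=12} = 0, i.e. y'(12) = 0.
Compute y'(x) = −12 x + C1, so y'(12) = −144 + C1 = 0 ⇒ C1 = 144.
Therefore the extremal is
    y(x) = −6 x^2 + 144 x + 3.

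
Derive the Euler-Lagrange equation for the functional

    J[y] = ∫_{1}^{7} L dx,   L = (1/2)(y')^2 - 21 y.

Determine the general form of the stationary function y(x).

The Lagrangian is L = (1/2)(y')^2 - 21 y.
∂L/∂y = -21.
∂L/∂y' = y'.
The Euler-Lagrange equation d/dx(∂L/∂y') − ∂L/∂y = 0 becomes:
    y'' + 21 = 0
General solution: y(x) = -(21/2) x^2 + A x + B, where A and B are arbitrary constants fixed by the endpoint conditions.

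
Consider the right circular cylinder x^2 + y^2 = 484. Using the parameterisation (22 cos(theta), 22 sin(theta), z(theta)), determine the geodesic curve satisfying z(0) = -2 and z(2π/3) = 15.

Parameterise the cylinder of radius R = 22 as
    r(θ) = (22 cos θ, 22 sin θ, z(θ)).
The arc-length element is
    ds = sqrt(484 + (dz/dθ)^2) dθ,
so the Lagrangian is L = sqrt(484 + z'^2).
L depends on z' only, not on z or θ, so ∂L/∂z = 0 and
    ∂L/∂z' = z' / sqrt(484 + z'^2).
The Euler-Lagrange equation gives
    d/dθ( z' / sqrt(484 + z'^2) ) = 0,
so z' is constant. Integrating once:
    z(θ) = a θ + b,
a helix on the cylinder (a straight line when the cylinder is unrolled). The constants a, b are determined by the endpoint conditions.
With endpoint conditions z(0) = -2 and z(2π/3) = 15: from z(0) = b we get b = -2, and a·2π/3 + -2 = 15 gives a = 51/(2π), so
    z(θ) = (51/(2π)) θ − 2.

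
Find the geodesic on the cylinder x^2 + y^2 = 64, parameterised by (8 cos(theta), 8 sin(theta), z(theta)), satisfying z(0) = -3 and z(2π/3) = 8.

Parameterise the cylinder of radius R = 8 as
    r(θ) = (8 cos θ, 8 sin θ, z(θ)).
The arc-length element is
    ds = sqrt(64 + (dz/dθ)^2) dθ,
so the Lagrangian is L = sqrt(64 + z'^2).
L depends on z' only, not on z or θ, so ∂L/∂z = 0 and
    ∂L/∂z' = z' / sqrt(64 + z'^2).
The Euler-Lagrange equation gives
    d/dθ( z' / sqrt(64 + z'^2) ) = 0,
so z' is constant. Integrating once:
    z(θ) = a θ + b,
a helix on the cylinder (a straight line when the cylinder is unrolled). The constants a, b are determined by the endpoint conditions.
With endpoint conditions z(0) = -3 and z(2π/3) = 8: from z(0) = b we get b = -3, and a·2π/3 + -3 = 8 gives a = 33/(2π), so
    z(θ) = (33/(2π)) θ − 3.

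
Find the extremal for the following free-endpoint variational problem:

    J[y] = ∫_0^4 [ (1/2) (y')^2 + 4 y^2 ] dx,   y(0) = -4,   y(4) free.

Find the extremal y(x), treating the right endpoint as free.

The Lagrangian L = (1/2) (y')^2 + 4 y^2 gives
    ∂L/∂y = 8 y,   ∂L/∂y' = y'.
Euler-Lagrange: y'' − 8 y = 0.
With k = sqrt(8), the general solution is
    y(x) = A cosh(sqrt(8) x) + B sinh(sqrt(8) x).
Fixed left endpoint y(0) = -4 ⇒ A = -4.
The right endpoint x = 4 is free, so the natural (transversality) condition is ∂L/∂y' |_{x=4} = 0, i.e. y'(4) = 0.
Compute y'(x) = A k sinh(k x) + B k cosh(k x), so
    y'(4) = A k sinh(k·4) + B k cosh(k·4) = 0
    ⇒ B = −A tanh(k·4) = 4 tanh(sqrt(8)·4).
Therefore the extremal is
    y(x) = −4 cosh(sqrt(8) x) + 4 tanh(sqrt(8)·4) sinh(sqrt(8) x).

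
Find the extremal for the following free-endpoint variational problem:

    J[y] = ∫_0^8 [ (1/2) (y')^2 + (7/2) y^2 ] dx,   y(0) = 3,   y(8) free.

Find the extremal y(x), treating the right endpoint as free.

The Lagrangian L = (1/2) (y')^2 + (7/2) y^2 gives
    ∂L/∂y = 7 y,   ∂L/∂y' = y'.
Euler-Lagrange: y'' − 7 y = 0.
With k = sqrt(7), the general solution is
    y(x) = A cosh(sqrt(7) x) + B sinh(sqrt(7) x).
Fixed left endpoint y(0) = 3 ⇒ A = 3.
The right endpoint x = 8 is free, so the natural (transversality) condition is ∂L/∂y' |_{x=8} = 0, i.e. y'(8) = 0.
Compute y'(x) = A k sinh(k x) + B k cosh(k x), so
    y'(8) = A k sinh(k·8) + B k cosh(k·8) = 0
    ⇒ B = −A tanh(k·8) = − 3 tanh(sqrt(7)·8).
Therefore the extremal is
    y(x) = 3 cosh(sqrt(7) x) − 3 tanh(sqrt(7)·8) sinh(sqrt(7) x).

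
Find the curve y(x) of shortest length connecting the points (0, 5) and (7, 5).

Arc-length functional: J[y] = ∫ sqrt(1 + (y')^2) dx.
Lagrangian L = sqrt(1 + (y')^2) has no explicit y dependence, so ∂L/∂y = 0 and the Euler-Lagrange equation gives
    d/dx( y' / sqrt(1 + (y')^2) ) = 0  ⇒  y' / sqrt(1 + (y')^2) = const.
Hence y' is constant, so y(x) is affine.
Fitting the endpoints (0, 5) and (7, 5):
    slope m = (5 − 5) / (7 − 0) = 0,
    intercept c = 5 − m·0 = 5.
Extremal: y(x) = 5.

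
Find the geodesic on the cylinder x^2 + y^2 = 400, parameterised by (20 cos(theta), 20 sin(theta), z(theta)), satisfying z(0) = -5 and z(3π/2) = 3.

Parameterise the cylinder of radius R = 20 as
    r(θ) = (20 cos θ, 20 sin θ, z(θ)).
The arc-length element is
    ds = sqrt(400 + (dz/dθ)^2) dθ,
so the Lagrangian is L = sqrt(400 + z'^2).
L depends on z' only, not on z or θ, so ∂L/∂z = 0 and
    ∂L/∂z' = z' / sqrt(400 + z'^2).
The Euler-Lagrange equation gives
    d/dθ( z' / sqrt(400 + z'^2) ) = 0,
so z' is constant. Integrating once:
    z(θ) = a θ + b,
a helix on the cylinder (a straight line when the cylinder is unrolled). The constants a, b are determined by the endpoint conditions.
With endpoint conditions z(0) = -5 and z(3π/2) = 3: from z(0) = b we get b = -5, and a·3π/2 + -5 = 3 gives a = 16/(3π), so
    z(θ) = (16/(3π)) θ − 5.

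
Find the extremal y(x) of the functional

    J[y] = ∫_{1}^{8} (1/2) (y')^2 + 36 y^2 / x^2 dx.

The Lagrangian is L = (1/2) (y')^2 + 36 y^2 / x^2.
Compute ∂L/∂y = 72y/x^2, ∂L/∂y' = y'.
The Euler-Lagrange equation d/dx(∂L/∂y') − ∂L/∂y = 0 reduces to
    y'' − 72/x^2 · y = 0  (x > 0).
Its general solution is
    y(x) = A x^9 + B x^(-8),
with A, B fixed by the endpoint conditions.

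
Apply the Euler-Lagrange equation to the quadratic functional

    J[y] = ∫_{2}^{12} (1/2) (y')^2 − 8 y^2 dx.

The Lagrangian is L = (1/2) (y')^2 − 8 y^2.
Compute ∂L/∂y = -16y, ∂L/∂y' = y'.
The Euler-Lagrange equation d/dx(∂L/∂y') − ∂L/∂y = 0 reduces to
    y'' + 16 y = 0.
Its general solution is
    y(x) = A sin(4x) + B cos(4x),
with A, B fixed by the endpoint conditions.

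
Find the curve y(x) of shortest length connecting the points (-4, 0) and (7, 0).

Arc-length functional: J[y] = ∫ sqrt(1 + (y')^2) dx.
Lagrangian L = sqrt(1 + (y')^2) has no explicit y dependence, so ∂L/∂y = 0 and the Euler-Lagrange equation gives
    d/dx( y' / sqrt(1 + (y')^2) ) = 0  ⇒  y' / sqrt(1 + (y')^2) = const.
Hence y' is constant, so y(x) is affine.
Fitting the endpoints (-4, 0) and (7, 0):
    slope m = (0 − 0) / (7 − (-4)) = 0,
    intercept c = 0 − m·(-4) = 0.
Extremal: y(x) = 0.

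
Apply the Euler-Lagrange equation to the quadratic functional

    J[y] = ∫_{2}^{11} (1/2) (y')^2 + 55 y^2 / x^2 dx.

The Lagrangian is L = (1/2) (y')^2 + 55 y^2 / x^2.
Compute ∂L/∂y = 110y/x^2, ∂L/∂y' = y'.
The Euler-Lagrange equation d/dx(∂L/∂y') − ∂L/∂y = 0 reduces to
    y'' − 110/x^2 · y = 0  (x > 0).
Its general solution is
    y(x) = A x^11 + B x^(-10),
with A, B fixed by the endpoint conditions.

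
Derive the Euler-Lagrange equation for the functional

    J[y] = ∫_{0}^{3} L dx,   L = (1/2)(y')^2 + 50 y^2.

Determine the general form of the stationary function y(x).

The Lagrangian is L = (1/2)(y')^2 + 50 y^2.
∂L/∂y = 100y.
∂L/∂y' = y'.
The Euler-Lagrange equation d/dx(∂L/∂y') − ∂L/∂y = 0 becomes:
    y'' - 100 y = 0
General solution: y(x) = A e^(10x) + B e^(-10x), where A and B are arbitrary constants fixed by the endpoint conditions.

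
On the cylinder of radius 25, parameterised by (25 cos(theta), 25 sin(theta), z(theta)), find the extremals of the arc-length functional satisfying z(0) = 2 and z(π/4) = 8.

Parameterise the cylinder of radius R = 25 as
    r(θ) = (25 cos θ, 25 sin θ, z(θ)).
The arc-length element is
    ds = sqrt(625 + (dz/dθ)^2) dθ,
so the Lagrangian is L = sqrt(625 + z'^2).
L depends on z' only, not on z or θ, so ∂L/∂z = 0 and
    ∂L/∂z' = z' / sqrt(625 + z'^2).
The Euler-Lagrange equation gives
    d/dθ( z' / sqrt(625 + z'^2) ) = 0,
so z' is constant. Integrating once:
    z(θ) = a θ + b,
a helix on the cylinder (a straight line when the cylinder is unrolled). The constants a, b are determined by the endpoint conditions.
With endpoint conditions z(0) = 2 and z(π/4) = 8: from z(0) = b we get b = 2, and a·π/4 + 2 = 8 gives a = 24/π, so
    z(θ) = (24/π) θ + 2.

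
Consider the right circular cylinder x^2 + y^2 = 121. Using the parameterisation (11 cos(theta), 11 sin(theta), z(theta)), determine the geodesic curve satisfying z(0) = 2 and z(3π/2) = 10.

Parameterise the cylinder of radius R = 11 as
    r(θ) = (11 cos θ, 11 sin θ, z(θ)).
The arc-length element is
    ds = sqrt(121 + (dz/dθ)^2) dθ,
so the Lagrangian is L = sqrt(121 + z'^2).
L depends on z' only, not on z or θ, so ∂L/∂z = 0 and
    ∂L/∂z' = z' / sqrt(121 + z'^2).
The Euler-Lagrange equation gives
    d/dθ( z' / sqrt(121 + z'^2) ) = 0,
so z' is constant. Integrating once:
    z(θ) = a θ + b,
a helix on the cylinder (a straight line when the cylinder is unrolled). The constants a, b are determined by the endpoint conditions.
With endpoint conditions z(0) = 2 and z(3π/2) = 10: from z(0) = b we get b = 2, and a·3π/2 + 2 = 10 gives a = 16/(3π), so
    z(θ) = (16/(3π)) θ + 2.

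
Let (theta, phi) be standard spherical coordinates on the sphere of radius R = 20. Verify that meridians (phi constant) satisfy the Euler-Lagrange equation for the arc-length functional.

On the sphere of radius R = 20 with spherical coordinates (θ, φ), the induced metric is
    ds^2 = 400(dθ^2 + sin^2(θ) dφ^2).
Using θ as the parameter, the arc-length functional becomes
    J[φ] = ∫ 20 sqrt(1 + sin^2(θ) (dφ/dθ)^2) dθ.
So L = 20 sqrt(1 + sin^2(θ) φ'^2). Compute
    ∂L/∂φ = 0  (L has no explicit φ dependence),
    ∂L/∂φ' = 20 sin^2(θ) φ' / sqrt(1 + sin^2(θ) φ'^2).
For the candidate φ(θ) = c (constant), φ' = 0, so ∂L/∂φ' evaluated along the candidate vanishes, and ∂L/∂φ is identically zero. Hence
    d/dθ(∂L/∂φ') − ∂L/∂φ = 0
is satisfied. Therefore meridians φ = const are extremals of arc length — they are geodesics on the sphere.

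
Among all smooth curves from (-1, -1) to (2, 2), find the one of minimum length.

Arc-length functional: J[y] = ∫ sqrt(1 + (y')^2) dx.
Lagrangian L = sqrt(1 + (y')^2) has no explicit y dependence, so ∂L/∂y = 0 and the Euler-Lagrange equation gives
    d/dx( y' / sqrt(1 + (y')^2) ) = 0  ⇒  y' / sqrt(1 + (y')^2) = const.
Hence y' is constant, so y(x) is affine.
Fitting the endpoints (-1, -1) and (2, 2):
    slope m = (2 − (-1)) / (2 − (-1)) = 1,
    intercept c = (-1) − m·(-1) = 0.
Extremal: y(x) = x.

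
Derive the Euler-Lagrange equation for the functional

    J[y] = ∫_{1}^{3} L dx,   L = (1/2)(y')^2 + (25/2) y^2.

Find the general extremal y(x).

The Lagrangian is L = (1/2)(y')^2 + (25/2) y^2.
∂L/∂y = 25y.
∂L/∂y' = y'.
The Euler-Lagrange equation d/dx(∂L/∂y') − ∂L/∂y = 0 becomes:
    y'' - 25 y = 0
General solution: y(x) = A e^(5x) + B e^(-5x), where A and B are arbitrary constants fixed by the endpoint conditions.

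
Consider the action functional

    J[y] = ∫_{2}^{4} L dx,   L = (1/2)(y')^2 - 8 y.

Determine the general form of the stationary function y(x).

The Lagrangian is L = (1/2)(y')^2 - 8 y.
∂L/∂y = -8.
∂L/∂y' = y'.
The Euler-Lagrange equation d/dx(∂L/∂y') − ∂L/∂y = 0 becomes:
    y'' + 8 = 0
General solution: y(x) = -4 x^2 + A x + B, where A and B are arbitrary constants fixed by the endpoint conditions.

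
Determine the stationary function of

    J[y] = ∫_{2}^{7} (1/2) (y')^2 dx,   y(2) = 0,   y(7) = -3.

The Lagrangian is L = (1/2) (y')^2.
Compute ∂L/∂y = 0, ∂L/∂y' = y'.
The Euler-Lagrange equation d/dx(∂L/∂y') − ∂L/∂y = 0 reduces to
    y'' = 0.
Its general solution is
    y(x) = A x + B,
with A, B fixed by the endpoint conditions.
Applying the endpoint conditions y(2) = 0 and y(7) = -3: solve A·2 + B = 0 and A·7 + B = -3. Subtracting gives A(7 − 2) = -3 − 0, so A = -3/5, and B = 0 − A·2 = 6/5. Therefore
    y(x) = (-3/5) x + 6/5.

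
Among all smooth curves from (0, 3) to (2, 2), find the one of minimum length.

Arc-length functional: J[y] = ∫ sqrt(1 + (y')^2) dx.
Lagrangian L = sqrt(1 + (y')^2) has no explicit y dependence, so ∂L/∂y = 0 and the Euler-Lagrange equation gives
    d/dx( y' / sqrt(1 + (y')^2) ) = 0  ⇒  y' / sqrt(1 + (y')^2) = const.
Hence y' is constant, so y(x) is affine.
Fitting the endpoints (0, 3) and (2, 2):
    slope m = (2 − 3) / (2 − 0) = -1/2,
    intercept c = 3 − m·0 = 3.
Extremal: y(x) = (-1/2) x + 3.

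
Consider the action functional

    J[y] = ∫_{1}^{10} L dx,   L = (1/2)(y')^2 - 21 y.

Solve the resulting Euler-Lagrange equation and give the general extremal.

The Lagrangian is L = (1/2)(y')^2 - 21 y.
∂L/∂y = -21.
∂L/∂y' = y'.
The Euler-Lagrange equation d/dx(∂L/∂y') − ∂L/∂y = 0 becomes:
    y'' + 21 = 0
General solution: y(x) = -(21/2) x^2 + A x + B, where A and B are arbitrary constants fixed by the endpoint conditions.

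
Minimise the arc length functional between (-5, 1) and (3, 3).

Arc-length functional: J[y] = ∫ sqrt(1 + (y')^2) dx.
Lagrangian L = sqrt(1 + (y')^2) has no explicit y dependence, so ∂L/∂y = 0 and the Euler-Lagrange equation gives
    d/dx( y' / sqrt(1 + (y')^2) ) = 0  ⇒  y' / sqrt(1 + (y')^2) = const.
Hence y' is constant, so y(x) is affine.
Fitting the endpoints (-5, 1) and (3, 3):
    slope m = (3 − 1) / (3 − (-5)) = 1/4,
    intercept c = 1 − m·(-5) = 9/4.
Extremal: y(x) = (1/4) x + 9/4.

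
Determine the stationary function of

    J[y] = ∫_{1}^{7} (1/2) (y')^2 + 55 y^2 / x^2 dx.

The Lagrangian is L = (1/2) (y')^2 + 55 y^2 / x^2.
Compute ∂L/∂y = 110y/x^2, ∂L/∂y' = y'.
The Euler-Lagrange equation d/dx(∂L/∂y') − ∂L/∂y = 0 reduces to
    y'' − 110/x^2 · y = 0  (x > 0).
Its general solution is
    y(x) = A x^11 + B x^(-10),
with A, B fixed by the endpoint conditions.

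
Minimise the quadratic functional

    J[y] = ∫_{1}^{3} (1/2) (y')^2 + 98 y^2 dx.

The Lagrangian is L = (1/2) (y')^2 + 98 y^2.
Compute ∂L/∂y = 196y, ∂L/∂y' = y'.
The Euler-Lagrange equation d/dx(∂L/∂y') − ∂L/∂y = 0 reduces to
    y'' − 196 y = 0.
Its general solution is
    y(x) = A e^(14x) + B e^(−14x),
with A, B fixed by the endpoint conditions.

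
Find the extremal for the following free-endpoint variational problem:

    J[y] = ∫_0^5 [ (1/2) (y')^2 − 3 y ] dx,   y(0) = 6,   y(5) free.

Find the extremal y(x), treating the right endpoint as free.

The Lagrangian L = (1/2) (y')^2 − 3 y gives
    ∂L/∂y = −3,   ∂L/∂y' = y'.
Euler-Lagrange: d/dx(y') − (−3) = 0, i.e. y'' + 3 = 0, so
    y(x) = −(3/2) x^2 + C1 x + C2.
Fixed left endpoint y(0) = 6 ⇒ C2 = 6.
The right endpoint x = 5 is free, so the natural (transversality) condition is ∂L/∂y' |_{x=5} = 0, i.e. y'(5) = 0.
Compute y'(x) = −3 x + C1, so y'(5) = −15 + C1 = 0 ⇒ C1 = 15.
Therefore the extremal is
    y(x) = −(3/2) x^2 + 15 x + 6.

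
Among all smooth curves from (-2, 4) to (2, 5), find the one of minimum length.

Arc-length functional: J[y] = ∫ sqrt(1 + (y')^2) dx.
Lagrangian L = sqrt(1 + (y')^2) has no explicit y dependence, so ∂L/∂y = 0 and the Euler-Lagrange equation gives
    d/dx( y' / sqrt(1 + (y')^2) ) = 0  ⇒  y' / sqrt(1 + (y')^2) = const.
Hence y' is constant, so y(x) is affine.
Fitting the endpoints (-2, 4) and (2, 5):
    slope m = (5 − 4) / (2 − (-2)) = 1/4,
    intercept c = 4 − m·(-2) = 9/2.
Extremal: y(x) = (1/4) x + 9/2.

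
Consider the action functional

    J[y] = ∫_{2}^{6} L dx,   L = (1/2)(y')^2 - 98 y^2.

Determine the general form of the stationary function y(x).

The Lagrangian is L = (1/2)(y')^2 - 98 y^2.
∂L/∂y = -196y.
∂L/∂y' = y'.
The Euler-Lagrange equation d/dx(∂L/∂y') − ∂L/∂y = 0 becomes:
    y'' + 196 y = 0
General solution: y(x) = A sin(14x) + B cos(14x), where A and B are arbitrary constants fixed by the endpoint conditions.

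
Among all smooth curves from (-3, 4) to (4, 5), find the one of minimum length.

Arc-length functional: J[y] = ∫ sqrt(1 + (y')^2) dx.
Lagrangian L = sqrt(1 + (y')^2) has no explicit y dependence, so ∂L/∂y = 0 and the Euler-Lagrange equation gives
    d/dx( y' / sqrt(1 + (y')^2) ) = 0  ⇒  y' / sqrt(1 + (y')^2) = const.
Hence y' is constant, so y(x) is affine.
Fitting the endpoints (-3, 4) and (4, 5):
    slope m = (5 − 4) / (4 − (-3)) = 1/7,
    intercept c = 4 − m·(-3) = 31/7.
Extremal: y(x) = (1/7) x + 31/7.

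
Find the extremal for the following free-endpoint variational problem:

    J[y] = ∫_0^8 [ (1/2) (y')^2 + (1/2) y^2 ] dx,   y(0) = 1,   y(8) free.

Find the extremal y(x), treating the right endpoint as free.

The Lagrangian L = (1/2) (y')^2 + (1/2) y^2 gives
    ∂L/∂y = 1 y,   ∂L/∂y' = y'.
Euler-Lagrange: y'' − y = 0.
With k = 1, the general solution is
    y(x) = A cosh(x) + B sinh(x).
Fixed left endpoint y(0) = 1 ⇒ A = 1.
The right endpoint x = 8 is free, so the natural (transversality) condition is ∂L/∂y' |_{x=8} = 0, i.e. y'(8) = 0.
Compute y'(x) = A k sinh(k x) + B k cosh(k x), so
    y'(8) = A k sinh(k·8) + B k cosh(k·8) = 0
    ⇒ B = −A tanh(k·8) = − tanh(1·8).
Therefore the extremal is
    y(x) = cosh(1 x) − tanh(1·8) sinh(1 x).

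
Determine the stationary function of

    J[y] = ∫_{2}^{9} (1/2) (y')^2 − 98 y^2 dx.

The Lagrangian is L = (1/2) (y')^2 − 98 y^2.
Compute ∂L/∂y = -196y, ∂L/∂y' = y'.
The Euler-Lagrange equation d/dx(∂L/∂y') − ∂L/∂y = 0 reduces to
    y'' + 196 y = 0.
Its general solution is
    y(x) = A sin(14x) + B cos(14x),
with A, B fixed by the endpoint conditions.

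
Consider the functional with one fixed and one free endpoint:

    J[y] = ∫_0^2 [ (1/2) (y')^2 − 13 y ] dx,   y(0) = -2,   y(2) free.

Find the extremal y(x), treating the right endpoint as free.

The Lagrangian L = (1/2) (y')^2 − 13 y gives
    ∂L/∂y = −13,   ∂L/∂y' = y'.
Euler-Lagrange: d/dx(y') − (−13) = 0, i.e. y'' + 13 = 0, so
    y(x) = −(13/2) x^2 + C1 x + C2.
Fixed left endpoint y(0) = -2 ⇒ C2 = -2.
The right endpoint x = 2 is free, so the natural (transversality) condition is ∂L/∂y' |_{x=2} = 0, i.e. y'(2) = 0.
Compute y'(x) = −13 x + C1, so y'(2) = −26 + C1 = 0 ⇒ C1 = 26.
Therefore the extremal is
    y(x) = −(13/2) x^2 + 26 x − 2.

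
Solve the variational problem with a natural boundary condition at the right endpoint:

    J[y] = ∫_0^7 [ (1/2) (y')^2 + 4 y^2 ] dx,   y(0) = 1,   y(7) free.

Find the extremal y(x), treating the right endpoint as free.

The Lagrangian L = (1/2) (y')^2 + 4 y^2 gives
    ∂L/∂y = 8 y,   ∂L/∂y' = y'.
Euler-Lagrange: y'' − 8 y = 0.
With k = sqrt(8), the general solution is
    y(x) = A cosh(sqrt(8) x) + B sinh(sqrt(8) x).
Fixed left endpoint y(0) = 1 ⇒ A = 1.
The right endpoint x = 7 is free, so the natural (transversality) condition is ∂L/∂y' |_{x=7} = 0, i.e. y'(7) = 0.
Compute y'(x) = A k sinh(k x) + B k cosh(k x), so
    y'(7) = A k sinh(k·7) + B k cosh(k·7) = 0
    ⇒ B = −A tanh(k·7) = − tanh(sqrt(8)·7).
Therefore the extremal is
    y(x) = cosh(sqrt(8) x) − tanh(sqrt(8)·7) sinh(sqrt(8) x).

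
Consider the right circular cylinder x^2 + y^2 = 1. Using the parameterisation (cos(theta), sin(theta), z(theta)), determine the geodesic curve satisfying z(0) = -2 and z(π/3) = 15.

Parameterise the cylinder of radius R = 1 as
    r(θ) = (cos θ, sin θ, z(θ)).
The arc-length element is
    ds = sqrt(1 + (dz/dθ)^2) dθ,
so the Lagrangian is L = sqrt(1 + z'^2).
L depends on z' only, not on z or θ, so ∂L/∂z = 0 and
    ∂L/∂z' = z' / sqrt(1 + z'^2).
The Euler-Lagrange equation gives
    d/dθ( z' / sqrt(1 + z'^2) ) = 0,
so z' is constant. Integrating once:
    z(θ) = a θ + b,
a helix on the cylinder (a straight line when the cylinder is unrolled). The constants a, b are determined by the endpoint conditions.
With endpoint conditions z(0) = -2 and z(π/3) = 15: from z(0) = b we get b = -2, and a·π/3 + -2 = 15 gives a = 51/π, so
    z(θ) = (51/π) θ − 2.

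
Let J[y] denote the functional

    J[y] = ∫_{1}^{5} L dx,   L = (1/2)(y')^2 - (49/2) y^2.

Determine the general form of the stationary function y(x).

The Lagrangian is L = (1/2)(y')^2 - (49/2) y^2.
∂L/∂y = -49y.
∂L/∂y' = y'.
The Euler-Lagrange equation d/dx(∂L/∂y') − ∂L/∂y = 0 becomes:
    y'' + 49 y = 0
General solution: y(x) = A sin(7x) + B cos(7x), where A and B are arbitrary constants fixed by the endpoint conditions.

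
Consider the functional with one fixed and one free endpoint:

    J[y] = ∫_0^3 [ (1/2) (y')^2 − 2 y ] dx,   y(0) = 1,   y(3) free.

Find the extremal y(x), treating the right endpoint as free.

The Lagrangian L = (1/2) (y')^2 − 2 y gives
    ∂L/∂y = −2,   ∂L/∂y' = y'.
Euler-Lagrange: d/dx(y') − (−2) = 0, i.e. y'' + 2 = 0, so
    y(x) = −(2/2) x^2 + C1 x + C2.
Fixed left endpoint y(0) = 1 ⇒ C2 = 1.
The right endpoint x = 3 is free, so the natural (transversality) condition is ∂L/∂y' |_{x=3} = 0, i.e. y'(3) = 0.
Compute y'(x) = −2 x + C1, so y'(3) = −6 + C1 = 0 ⇒ C1 = 6.
Therefore the extremal is
    y(x) = −x^2 + 6 x + 1.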